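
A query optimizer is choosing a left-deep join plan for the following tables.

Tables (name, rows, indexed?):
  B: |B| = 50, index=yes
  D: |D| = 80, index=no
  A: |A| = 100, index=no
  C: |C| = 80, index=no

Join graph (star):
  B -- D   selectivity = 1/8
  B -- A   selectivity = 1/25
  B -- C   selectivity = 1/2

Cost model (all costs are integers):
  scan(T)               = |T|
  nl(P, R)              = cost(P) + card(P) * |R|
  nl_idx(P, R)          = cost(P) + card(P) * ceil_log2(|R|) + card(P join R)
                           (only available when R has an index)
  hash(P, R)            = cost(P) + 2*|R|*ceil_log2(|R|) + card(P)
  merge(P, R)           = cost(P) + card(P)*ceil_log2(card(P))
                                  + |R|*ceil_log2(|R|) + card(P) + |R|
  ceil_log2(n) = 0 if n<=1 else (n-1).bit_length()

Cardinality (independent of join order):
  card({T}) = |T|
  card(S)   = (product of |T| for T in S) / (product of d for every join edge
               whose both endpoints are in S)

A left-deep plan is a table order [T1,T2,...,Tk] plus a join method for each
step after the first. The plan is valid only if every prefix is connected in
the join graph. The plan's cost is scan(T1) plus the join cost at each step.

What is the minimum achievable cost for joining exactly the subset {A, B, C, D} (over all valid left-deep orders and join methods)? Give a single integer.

Selinger DP over subsets of {A,B,C,D}:
  {B}: scan cost=50, card=50
  {D}: scan cost=80, card=80
  {A}: scan cost=100, card=100
  {C}: scan cost=80, card=80
  {BD}: card=500; try (B,hash)→760, (D,merge)→1040, (B,nl_idx)→1060, (B,merge)→1070, (D,hash)→1220, (D,nl)→4050 …(+1); best=760 via (B,hash)
  {AB}: card=200; try (B,hash)→800, (B,nl_idx)→900, (A,merge)→1200, (B,merge)→1250, (A,hash)→1500, (A,nl)→5050 …(+1); best=800 via (B,hash)
  {BC}: card=2000; try (B,hash)→760, (C,merge)→1040, (B,merge)→1070, (C,hash)→1220, (B,nl_idx)→2560, (C,nl)→4050 …(+1); best=760 via (B,hash)
  {ABD}: card=2000; try (D,hash)→2120, (A,hash)→2660, (D,merge)→3240, (A,merge)→6560, (D,nl)→16800, (A,nl)→50760; best=2120 via (D,hash)
  {BCD}: card=20000; try (C,hash)→2380, (D,hash)→3880, (C,merge)→6400, (D,merge)→25400, (C,nl)→40760, (D,nl)→160760; best=2380 via (C,hash)
  {ABC}: card=8000; try (C,hash)→2120, (C,merge)→3240, (A,hash)→4160, (C,nl)→16800, (A,merge)→25560, (A,nl)→200760; best=2120 via (C,hash)
  {ABCD}: card=80000; try (C,hash)→5240, (D,hash)→11240, (A,hash)→23780, (C,merge)→26760, (D,merge)→114760, (C,nl)→162120 …(+3); best=5240 via (C,hash)

5240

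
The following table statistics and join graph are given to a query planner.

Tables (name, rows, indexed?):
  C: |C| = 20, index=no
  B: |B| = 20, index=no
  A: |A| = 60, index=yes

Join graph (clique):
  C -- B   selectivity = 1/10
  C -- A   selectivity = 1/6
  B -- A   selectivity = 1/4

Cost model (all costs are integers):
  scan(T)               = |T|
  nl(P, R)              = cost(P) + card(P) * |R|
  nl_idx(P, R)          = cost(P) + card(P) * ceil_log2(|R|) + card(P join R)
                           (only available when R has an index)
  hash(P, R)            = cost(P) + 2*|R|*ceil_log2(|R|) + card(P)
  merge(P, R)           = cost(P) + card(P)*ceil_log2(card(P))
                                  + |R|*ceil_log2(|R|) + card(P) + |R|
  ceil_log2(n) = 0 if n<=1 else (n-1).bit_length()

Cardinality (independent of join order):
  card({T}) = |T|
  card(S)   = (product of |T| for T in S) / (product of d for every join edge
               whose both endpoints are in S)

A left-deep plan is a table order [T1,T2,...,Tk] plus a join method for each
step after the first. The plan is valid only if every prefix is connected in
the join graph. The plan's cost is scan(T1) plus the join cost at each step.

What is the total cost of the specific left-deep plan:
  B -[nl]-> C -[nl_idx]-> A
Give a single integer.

760

step 1: scan B: cost=20, card=20
step 2: join C via nl
    card(P join C) = 20*20/(10) = 40
    cost = 20 + 20*20 = 420
step 3: join A via nl_idx
    card(P join A) = 40*60/(6*4) = 100
    cost = 420 + 40*6 + 100 = 760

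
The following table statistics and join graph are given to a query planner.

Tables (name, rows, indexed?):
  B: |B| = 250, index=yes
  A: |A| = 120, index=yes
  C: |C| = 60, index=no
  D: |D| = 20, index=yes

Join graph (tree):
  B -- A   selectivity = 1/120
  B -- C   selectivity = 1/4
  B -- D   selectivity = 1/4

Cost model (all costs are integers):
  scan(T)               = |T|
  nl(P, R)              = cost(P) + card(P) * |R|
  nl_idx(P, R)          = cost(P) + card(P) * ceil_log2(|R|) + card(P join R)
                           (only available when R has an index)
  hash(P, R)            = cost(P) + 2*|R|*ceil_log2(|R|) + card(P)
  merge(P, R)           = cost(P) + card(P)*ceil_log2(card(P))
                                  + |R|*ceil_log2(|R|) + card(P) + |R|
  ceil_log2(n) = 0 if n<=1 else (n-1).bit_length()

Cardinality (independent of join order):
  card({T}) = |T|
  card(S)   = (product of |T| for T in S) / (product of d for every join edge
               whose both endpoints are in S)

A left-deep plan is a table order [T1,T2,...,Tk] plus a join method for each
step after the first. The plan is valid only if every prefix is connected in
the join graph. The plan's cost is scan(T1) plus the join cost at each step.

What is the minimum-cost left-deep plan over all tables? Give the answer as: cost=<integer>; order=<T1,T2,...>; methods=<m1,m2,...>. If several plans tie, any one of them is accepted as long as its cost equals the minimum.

cost=3750; order=A,B,D,C; methods=nl_idx,hash,hash

Selinger DP (subsets sized 1..n):
  {B}: scan cost=250, card=250
  {A}: scan cost=120, card=120
  {C}: scan cost=60, card=60
  {D}: scan cost=20, card=20
  {AB}: card=250; try (B,nl_idx)→1330, (A,hash)→2180, (A,nl_idx)→2250, (B,merge)→3330, (A,merge)→3460, (B,hash)→4240 …(+2); best=1330 via (B,nl_idx)
  {BC}: card=3750; try (C,hash)→1220, (B,merge)→2730, (C,merge)→2920, (B,hash)→4120, (B,nl_idx)→4290, (B,nl)→15060 …(+1); best=1220 via (C,hash)
  {BD}: card=1250; try (D,hash)→700, (B,nl_idx)→1430, (B,merge)→2390, (D,merge)→2620, (D,nl_idx)→2750, (B,hash)→4040 …(+2); best=700 via (D,hash)
  {ABC}: card=3750; try (C,hash)→2300, (C,merge)→4000, (A,hash)→6650, (C,nl)→16330, (A,nl_idx)→31220, (A,merge)→50930 …(+1); best=2300 via (C,hash)
  {ABD}: card=1250; try (D,hash)→1780, (A,hash)→3630, (D,merge)→3700, (D,nl_idx)→3830, (D,nl)→6330, (A,nl_idx)→10700 …(+2); best=1780 via (D,hash)
  {BCD}: card=18750; try (C,hash)→2670, (D,hash)→5170, (C,merge)→16120, (D,nl_idx)→38720, (D,merge)→50090, (C,nl)→75700 …(+1); best=2670 via (C,hash)
  {ABCD}: card=18750; try (C,hash)→3750, (D,hash)→6250, (C,merge)→17200, (A,hash)→23100, (D,nl_idx)→39800, (D,merge)→51170 …(+5); best=3750 via (C,hash)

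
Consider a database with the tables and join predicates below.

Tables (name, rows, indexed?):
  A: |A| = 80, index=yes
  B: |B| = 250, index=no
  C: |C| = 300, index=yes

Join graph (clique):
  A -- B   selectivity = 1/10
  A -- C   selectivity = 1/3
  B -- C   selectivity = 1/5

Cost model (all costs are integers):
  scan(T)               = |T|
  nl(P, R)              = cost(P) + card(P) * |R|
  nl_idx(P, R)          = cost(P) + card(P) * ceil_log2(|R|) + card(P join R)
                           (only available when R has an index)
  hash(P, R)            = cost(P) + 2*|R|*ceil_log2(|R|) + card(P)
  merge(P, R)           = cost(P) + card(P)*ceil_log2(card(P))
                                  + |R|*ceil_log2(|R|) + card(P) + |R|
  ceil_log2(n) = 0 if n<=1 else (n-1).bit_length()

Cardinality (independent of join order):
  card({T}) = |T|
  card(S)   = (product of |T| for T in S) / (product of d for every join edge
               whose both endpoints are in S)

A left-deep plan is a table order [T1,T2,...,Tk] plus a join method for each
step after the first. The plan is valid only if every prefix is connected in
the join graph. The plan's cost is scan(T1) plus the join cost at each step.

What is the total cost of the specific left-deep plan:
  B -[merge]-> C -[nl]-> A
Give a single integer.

step 1: scan B: cost=250, card=250
step 2: join C via merge
    card(P join C) = 250*300/(5) = 15000
    cost = 250 + 250*8 + 300*9 + 250 + 300 = 5500
step 3: join A via nl
    card(P join A) = 15000*80/(10*3) = 40000
    cost = 5500 + 15000*80 = 1205500

1205500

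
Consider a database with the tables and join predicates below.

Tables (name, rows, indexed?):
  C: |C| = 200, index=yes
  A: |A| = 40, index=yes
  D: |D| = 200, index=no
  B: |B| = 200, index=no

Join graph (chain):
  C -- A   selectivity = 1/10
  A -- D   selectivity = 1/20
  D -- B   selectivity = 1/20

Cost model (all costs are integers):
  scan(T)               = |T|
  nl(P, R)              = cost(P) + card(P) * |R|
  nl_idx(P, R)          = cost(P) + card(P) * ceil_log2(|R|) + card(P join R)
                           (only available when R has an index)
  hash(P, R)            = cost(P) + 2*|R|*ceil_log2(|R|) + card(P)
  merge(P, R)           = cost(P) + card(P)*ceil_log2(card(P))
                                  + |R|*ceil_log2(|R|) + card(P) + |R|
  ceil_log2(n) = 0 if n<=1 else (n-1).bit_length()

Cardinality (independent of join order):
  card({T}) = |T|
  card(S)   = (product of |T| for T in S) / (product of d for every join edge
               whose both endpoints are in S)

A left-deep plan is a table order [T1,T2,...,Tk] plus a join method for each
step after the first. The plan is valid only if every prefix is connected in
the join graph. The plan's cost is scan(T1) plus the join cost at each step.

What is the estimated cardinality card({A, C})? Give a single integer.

Tables in S: A(40), C(200)
Edges inside S: C-A(d=10)
numerator = 40 * 200 = 8000
denominator = 10 = 10
card(S) = 8000 / 10 = 800

800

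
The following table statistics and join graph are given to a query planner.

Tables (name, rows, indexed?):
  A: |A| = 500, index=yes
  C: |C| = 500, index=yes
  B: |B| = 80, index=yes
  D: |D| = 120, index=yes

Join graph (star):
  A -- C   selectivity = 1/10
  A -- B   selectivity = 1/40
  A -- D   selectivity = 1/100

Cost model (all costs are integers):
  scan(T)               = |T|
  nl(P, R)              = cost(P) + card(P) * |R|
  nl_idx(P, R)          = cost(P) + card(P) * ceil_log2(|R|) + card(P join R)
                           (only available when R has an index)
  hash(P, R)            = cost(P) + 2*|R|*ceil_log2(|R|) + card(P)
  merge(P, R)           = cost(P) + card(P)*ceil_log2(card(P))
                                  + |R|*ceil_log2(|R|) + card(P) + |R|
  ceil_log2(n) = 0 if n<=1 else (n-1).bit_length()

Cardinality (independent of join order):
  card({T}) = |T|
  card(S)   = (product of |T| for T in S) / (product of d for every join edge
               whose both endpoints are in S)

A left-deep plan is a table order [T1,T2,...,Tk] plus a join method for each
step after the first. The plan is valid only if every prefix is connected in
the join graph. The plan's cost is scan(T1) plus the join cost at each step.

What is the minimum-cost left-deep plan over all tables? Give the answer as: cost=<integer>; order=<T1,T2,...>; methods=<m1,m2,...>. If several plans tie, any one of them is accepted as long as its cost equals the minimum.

Selinger DP (subsets sized 1..n):
  {A}: scan cost=500, card=500
  {C}: scan cost=500, card=500
  {B}: scan cost=80, card=80
  {D}: scan cost=120, card=120
  {AC}: card=25000; try (C,hash)→10000, (A,hash)→10000, (C,merge)→10500, (A,merge)→10500, (C,nl_idx)→30000, (A,nl_idx)→30000 …(+2); best=10000 via (C,hash)
  {AB}: card=1000; try (A,nl_idx)→1800, (B,hash)→2120, (B,nl_idx)→5000, (A,merge)→5720, (B,merge)→6140, (A,hash)→9160 …(+2); best=1800 via (A,nl_idx)
  {AD}: card=600; try (A,nl_idx)→1800, (D,hash)→2680, (D,nl_idx)→4600, (A,merge)→6080, (D,merge)→6460, (A,hash)→9240 …(+2); best=1800 via (A,nl_idx)
  {ABC}: card=50000; try (C,hash)→11800, (C,merge)→17800, (B,hash)→36120, (C,nl_idx)→60800, (B,nl_idx)→235000, (B,merge)→410640 …(+2); best=11800 via (C,hash)
  {ACD}: card=30000; try (C,hash)→11400, (C,merge)→13400, (D,hash)→36680, (C,nl_idx)→37200, (D,nl_idx)→215000, (C,nl)→301800 …(+2); best=11400 via (C,hash)
  {ABD}: card=1200; try (B,hash)→3520, (D,hash)→4480, (B,nl_idx)→7200, (B,merge)→9040, (D,nl_idx)→10000, (D,merge)→13760 …(+2); best=3520 via (B,hash)
  {ABCD}: card=60000; try (C,hash)→13720, (C,merge)→22920, (B,hash)→42520, (D,hash)→63480, (C,nl_idx)→74320, (B,nl_idx)→281400 …(+6); best=13720 via (C,hash)

cost=13720; order=D,A,B,C; methods=nl_idx,hash,hash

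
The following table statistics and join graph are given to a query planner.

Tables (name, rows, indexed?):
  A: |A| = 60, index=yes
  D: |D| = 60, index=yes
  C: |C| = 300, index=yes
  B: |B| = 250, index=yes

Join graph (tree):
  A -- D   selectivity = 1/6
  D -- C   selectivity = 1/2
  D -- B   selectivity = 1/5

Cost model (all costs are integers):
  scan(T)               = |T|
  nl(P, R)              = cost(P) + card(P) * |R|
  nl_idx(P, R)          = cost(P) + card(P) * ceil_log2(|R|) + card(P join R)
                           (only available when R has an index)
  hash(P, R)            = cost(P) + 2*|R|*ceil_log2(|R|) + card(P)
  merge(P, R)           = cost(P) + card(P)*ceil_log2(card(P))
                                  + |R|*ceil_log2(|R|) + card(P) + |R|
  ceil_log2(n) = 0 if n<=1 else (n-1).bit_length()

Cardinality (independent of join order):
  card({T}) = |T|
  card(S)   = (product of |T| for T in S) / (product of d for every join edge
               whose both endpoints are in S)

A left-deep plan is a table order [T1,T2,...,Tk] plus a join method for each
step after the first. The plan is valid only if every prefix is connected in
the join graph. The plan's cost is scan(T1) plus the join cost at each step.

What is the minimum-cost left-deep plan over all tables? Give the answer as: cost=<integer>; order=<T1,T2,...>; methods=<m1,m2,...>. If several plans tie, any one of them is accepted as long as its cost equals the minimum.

cost=40340; order=B,D,A,C; methods=hash,hash,hash

Selinger DP (subsets sized 1..n):
  {A}: scan cost=60, card=60
  {D}: scan cost=60, card=60
  {C}: scan cost=300, card=300
  {B}: scan cost=250, card=250
  {AD}: card=600; try (D,hash)→840, (A,hash)→840, (D,merge)→900, (A,merge)→900, (D,nl_idx)→1020, (A,nl_idx)→1020 …(+2); best=840 via (D,hash)
  {CD}: card=9000; try (D,hash)→1320, (C,merge)→3480, (D,merge)→3720, (C,hash)→5520, (C,nl_idx)→9600, (D,nl_idx)→11100 …(+2); best=1320 via (D,hash)
  {BD}: card=3000; try (D,hash)→1220, (B,merge)→2730, (D,merge)→2920, (B,nl_idx)→3540, (B,hash)→4120, (D,nl_idx)→4750 …(+2); best=1220 via (D,hash)
  {ACD}: card=90000; try (C,hash)→6840, (C,merge)→10440, (A,hash)→11040, (C,nl_idx)→96240, (A,merge)→136740, (A,nl_idx)→145320 …(+2); best=6840 via (C,hash)
  {ABD}: card=30000; try (A,hash)→4940, (B,hash)→5440, (B,merge)→9690, (B,nl_idx)→35640, (A,merge)→40640, (A,nl_idx)→49220 …(+2); best=4940 via (A,hash)
  {BCD}: card=450000; try (C,hash)→9620, (B,hash)→14320, (C,merge)→43220, (B,merge)→138570, (C,nl_idx)→478220, (B,nl_idx)→523320 …(+2); best=9620 via (C,hash)
  {ABCD}: card=4500000; try (C,hash)→40340, (B,hash)→100840, (A,hash)→460340, (C,merge)→487940, (B,merge)→1629090, (C,nl_idx)→4774940 …(+6); best=40340 via (C,hash)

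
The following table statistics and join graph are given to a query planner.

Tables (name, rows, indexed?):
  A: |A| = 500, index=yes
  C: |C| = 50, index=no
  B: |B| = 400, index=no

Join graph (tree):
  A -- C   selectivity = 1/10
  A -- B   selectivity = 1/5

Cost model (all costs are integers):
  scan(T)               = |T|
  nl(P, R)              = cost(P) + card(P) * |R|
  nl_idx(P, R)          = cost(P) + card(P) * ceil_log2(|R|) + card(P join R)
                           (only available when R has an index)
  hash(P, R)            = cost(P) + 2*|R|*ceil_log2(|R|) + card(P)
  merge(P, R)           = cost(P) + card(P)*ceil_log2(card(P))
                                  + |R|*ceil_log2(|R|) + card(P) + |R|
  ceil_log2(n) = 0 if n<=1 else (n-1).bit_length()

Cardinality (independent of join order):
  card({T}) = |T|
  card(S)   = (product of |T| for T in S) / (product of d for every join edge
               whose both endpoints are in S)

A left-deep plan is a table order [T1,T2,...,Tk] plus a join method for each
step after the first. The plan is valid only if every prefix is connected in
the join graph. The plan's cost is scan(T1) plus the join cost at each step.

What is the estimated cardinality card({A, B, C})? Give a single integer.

200000

Tables in S: A(500), B(400), C(50)
Edges inside S: A-C(d=10), A-B(d=5)
numerator = 500 * 400 * 50 = 10000000
denominator = 10 * 5 = 50
card(S) = 10000000 / 50 = 200000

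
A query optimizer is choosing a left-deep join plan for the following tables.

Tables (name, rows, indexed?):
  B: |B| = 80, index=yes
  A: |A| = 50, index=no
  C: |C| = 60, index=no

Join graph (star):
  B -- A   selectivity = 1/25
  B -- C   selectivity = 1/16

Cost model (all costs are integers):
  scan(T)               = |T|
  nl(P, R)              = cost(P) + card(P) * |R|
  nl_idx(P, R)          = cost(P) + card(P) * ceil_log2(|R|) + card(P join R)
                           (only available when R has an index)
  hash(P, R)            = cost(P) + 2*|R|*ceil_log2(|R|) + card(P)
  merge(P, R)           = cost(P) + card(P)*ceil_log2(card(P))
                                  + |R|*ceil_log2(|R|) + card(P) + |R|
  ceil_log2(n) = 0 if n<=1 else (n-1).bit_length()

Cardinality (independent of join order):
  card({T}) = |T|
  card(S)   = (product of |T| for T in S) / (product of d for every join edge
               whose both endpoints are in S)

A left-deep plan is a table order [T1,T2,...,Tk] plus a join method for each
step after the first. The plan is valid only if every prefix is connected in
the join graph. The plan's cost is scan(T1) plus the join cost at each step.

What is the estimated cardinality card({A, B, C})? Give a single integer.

600

Tables in S: A(50), B(80), C(60)
Edges inside S: B-A(d=25), B-C(d=16)
numerator = 50 * 80 * 60 = 240000
denominator = 25 * 16 = 400
card(S) = 240000 / 400 = 600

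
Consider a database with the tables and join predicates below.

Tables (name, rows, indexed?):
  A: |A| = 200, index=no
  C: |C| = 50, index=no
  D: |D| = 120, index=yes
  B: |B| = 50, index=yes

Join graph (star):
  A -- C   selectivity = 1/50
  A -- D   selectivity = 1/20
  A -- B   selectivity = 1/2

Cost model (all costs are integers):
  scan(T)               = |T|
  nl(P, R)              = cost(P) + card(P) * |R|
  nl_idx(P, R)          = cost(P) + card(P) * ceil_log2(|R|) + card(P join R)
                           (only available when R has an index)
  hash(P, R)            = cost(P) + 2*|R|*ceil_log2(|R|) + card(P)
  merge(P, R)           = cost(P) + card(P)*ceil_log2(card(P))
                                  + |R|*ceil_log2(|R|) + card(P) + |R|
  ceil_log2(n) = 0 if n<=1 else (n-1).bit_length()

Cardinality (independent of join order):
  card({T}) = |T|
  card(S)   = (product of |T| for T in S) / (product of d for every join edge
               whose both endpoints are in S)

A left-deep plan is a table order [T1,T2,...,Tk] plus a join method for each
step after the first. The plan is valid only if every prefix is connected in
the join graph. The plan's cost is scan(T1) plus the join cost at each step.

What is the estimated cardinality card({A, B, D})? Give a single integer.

30000

Tables in S: A(200), B(50), D(120)
Edges inside S: A-D(d=20), A-B(d=2)
numerator = 200 * 50 * 120 = 1200000
denominator = 20 * 2 = 40
card(S) = 1200000 / 40 = 30000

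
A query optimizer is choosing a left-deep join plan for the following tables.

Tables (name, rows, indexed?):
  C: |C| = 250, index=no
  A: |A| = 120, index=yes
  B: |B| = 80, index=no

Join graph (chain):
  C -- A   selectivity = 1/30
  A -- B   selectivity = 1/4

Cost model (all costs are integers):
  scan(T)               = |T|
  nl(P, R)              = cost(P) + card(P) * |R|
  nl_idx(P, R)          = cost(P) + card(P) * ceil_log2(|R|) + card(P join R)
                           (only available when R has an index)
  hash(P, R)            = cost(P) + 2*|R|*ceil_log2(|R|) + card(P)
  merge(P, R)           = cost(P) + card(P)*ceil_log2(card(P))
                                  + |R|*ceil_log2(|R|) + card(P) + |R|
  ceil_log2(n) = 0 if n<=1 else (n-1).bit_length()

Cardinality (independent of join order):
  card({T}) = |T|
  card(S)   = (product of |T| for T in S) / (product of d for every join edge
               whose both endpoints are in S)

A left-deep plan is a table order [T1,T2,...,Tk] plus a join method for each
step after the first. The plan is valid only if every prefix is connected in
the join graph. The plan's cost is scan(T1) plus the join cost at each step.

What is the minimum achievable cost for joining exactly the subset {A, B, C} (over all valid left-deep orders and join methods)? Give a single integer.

Selinger DP over subsets of {A,B,C}:
  {C}: scan cost=250, card=250
  {A}: scan cost=120, card=120
  {B}: scan cost=80, card=80
  {AC}: card=1000; try (A,hash)→2180, (A,nl_idx)→3000, (C,merge)→3330, (A,merge)→3460, (C,hash)→4240, (C,nl)→30120 …(+1); best=2180 via (A,hash)
  {AB}: card=2400; try (B,hash)→1360, (A,merge)→1680, (B,merge)→1720, (A,hash)→1840, (A,nl_idx)→3040, (A,nl)→9680 …(+1); best=1360 via (B,hash)
  {ABC}: card=20000; try (B,hash)→4300, (C,hash)→7760, (B,merge)→13820, (C,merge)→34810, (B,nl)→82180, (C,nl)→601360; best=4300 via (B,hash)

4300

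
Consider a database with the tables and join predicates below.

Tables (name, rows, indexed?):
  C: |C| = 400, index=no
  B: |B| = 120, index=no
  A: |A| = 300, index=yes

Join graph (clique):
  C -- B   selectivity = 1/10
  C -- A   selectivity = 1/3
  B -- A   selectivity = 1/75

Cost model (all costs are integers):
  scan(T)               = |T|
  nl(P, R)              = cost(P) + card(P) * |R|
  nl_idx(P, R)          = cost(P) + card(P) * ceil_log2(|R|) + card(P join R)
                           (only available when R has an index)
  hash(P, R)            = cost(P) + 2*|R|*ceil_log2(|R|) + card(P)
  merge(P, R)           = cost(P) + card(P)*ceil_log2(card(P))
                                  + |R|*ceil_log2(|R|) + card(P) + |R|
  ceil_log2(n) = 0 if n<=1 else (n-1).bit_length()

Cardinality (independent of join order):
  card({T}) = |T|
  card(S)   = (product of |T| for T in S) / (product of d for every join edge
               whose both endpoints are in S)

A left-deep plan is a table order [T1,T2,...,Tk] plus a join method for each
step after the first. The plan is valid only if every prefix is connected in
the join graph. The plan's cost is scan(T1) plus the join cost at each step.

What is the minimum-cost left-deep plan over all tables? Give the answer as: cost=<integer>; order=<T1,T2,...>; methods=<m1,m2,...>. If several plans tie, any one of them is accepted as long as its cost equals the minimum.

Selinger DP (subsets sized 1..n):
  {C}: scan cost=400, card=400
  {B}: scan cost=120, card=120
  {A}: scan cost=300, card=300
  {BC}: card=4800; try (B,hash)→2480, (C,merge)→5080, (B,merge)→5360, (C,hash)→7440, (C,nl)→48120, (B,nl)→48400; best=2480 via (B,hash)
  {AC}: card=40000; try (A,hash)→6200, (C,merge)→7300, (A,merge)→7400, (C,hash)→7800, (A,nl_idx)→44000, (C,nl)→120300 …(+1); best=6200 via (A,hash)
  {AB}: card=480; try (A,nl_idx)→1680, (B,hash)→2280, (A,merge)→4080, (B,merge)→4260, (A,hash)→5640, (A,nl)→36120 …(+1); best=1680 via (A,nl_idx)
  {ABC}: card=6400; try (C,hash)→9360, (C,merge)→10480, (A,hash)→12680, (B,hash)→47880, (A,nl_idx)→52080, (A,merge)→72680 …(+4); best=9360 via (C,hash)

cost=9360; order=B,A,C; methods=nl_idx,hash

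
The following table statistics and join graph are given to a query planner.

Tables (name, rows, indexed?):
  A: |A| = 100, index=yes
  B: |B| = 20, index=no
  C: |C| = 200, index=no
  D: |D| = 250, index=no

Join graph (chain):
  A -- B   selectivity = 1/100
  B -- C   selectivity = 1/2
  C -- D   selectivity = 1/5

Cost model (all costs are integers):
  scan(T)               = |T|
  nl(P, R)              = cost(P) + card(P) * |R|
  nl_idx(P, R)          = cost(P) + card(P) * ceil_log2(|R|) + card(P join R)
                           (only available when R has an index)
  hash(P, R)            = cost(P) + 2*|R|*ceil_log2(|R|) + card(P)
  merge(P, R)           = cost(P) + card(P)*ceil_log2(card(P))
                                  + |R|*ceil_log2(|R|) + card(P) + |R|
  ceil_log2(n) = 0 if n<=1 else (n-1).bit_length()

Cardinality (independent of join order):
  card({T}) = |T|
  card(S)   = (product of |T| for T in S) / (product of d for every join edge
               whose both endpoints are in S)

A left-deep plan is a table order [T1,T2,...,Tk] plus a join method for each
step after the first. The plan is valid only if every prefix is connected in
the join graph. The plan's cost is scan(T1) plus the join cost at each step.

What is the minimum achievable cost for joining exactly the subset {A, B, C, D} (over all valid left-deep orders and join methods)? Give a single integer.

Selinger DP over subsets of {A,B,C,D}:
  {A}: scan cost=100, card=100
  {B}: scan cost=20, card=20
  {C}: scan cost=200, card=200
  {D}: scan cost=250, card=250
  {AB}: card=20; try (A,nl_idx)→180, (B,hash)→400, (A,merge)→940, (B,merge)→1020, (A,hash)→1440, (A,nl)→2020 …(+1); best=180 via (A,nl_idx)
  {BC}: card=2000; try (B,hash)→600, (C,merge)→1940, (B,merge)→2120, (C,hash)→3240, (C,nl)→4020, (B,nl)→4200; best=600 via (B,hash)
  {CD}: card=10000; try (C,hash)→3700, (D,merge)→4250, (C,merge)→4300, (D,hash)→4400, (D,nl)→50200, (C,nl)→50250; best=3700 via (C,hash)
  {ABC}: card=2000; try (C,merge)→2100, (C,hash)→3400, (A,hash)→4000, (C,nl)→4180, (A,nl_idx)→16600, (A,merge)→25400 …(+1); best=2100 via (C,merge)
  {BCD}: card=100000; try (D,hash)→6600, (B,hash)→13900, (D,merge)→26850, (B,merge)→153820, (B,nl)→203700, (D,nl)→500600; best=6600 via (D,hash)
  {ABCD}: card=100000; try (D,hash)→8100, (D,merge)→28350, (A,hash)→108000, (D,nl)→502100, (A,nl_idx)→806600, (A,merge)→1807400 …(+1); best=8100 via (D,hash)

8100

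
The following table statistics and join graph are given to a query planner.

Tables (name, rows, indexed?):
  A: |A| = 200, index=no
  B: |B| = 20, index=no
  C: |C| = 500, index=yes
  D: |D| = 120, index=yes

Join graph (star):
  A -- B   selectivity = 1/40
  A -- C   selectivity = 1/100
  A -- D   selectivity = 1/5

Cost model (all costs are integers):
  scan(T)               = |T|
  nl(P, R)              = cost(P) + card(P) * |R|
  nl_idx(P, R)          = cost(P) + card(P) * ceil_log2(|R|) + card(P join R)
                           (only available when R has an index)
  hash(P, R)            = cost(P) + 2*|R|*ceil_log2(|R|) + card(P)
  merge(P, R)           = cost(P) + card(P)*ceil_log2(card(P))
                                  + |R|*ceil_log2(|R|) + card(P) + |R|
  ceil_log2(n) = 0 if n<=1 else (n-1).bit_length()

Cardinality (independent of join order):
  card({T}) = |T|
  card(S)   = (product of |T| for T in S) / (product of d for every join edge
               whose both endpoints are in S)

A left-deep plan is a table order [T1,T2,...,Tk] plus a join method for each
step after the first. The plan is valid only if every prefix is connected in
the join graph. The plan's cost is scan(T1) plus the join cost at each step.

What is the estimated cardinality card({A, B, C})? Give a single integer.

Tables in S: A(200), B(20), C(500)
Edges inside S: A-B(d=40), A-C(d=100)
numerator = 200 * 20 * 500 = 2000000
denominator = 40 * 100 = 4000
card(S) = 2000000 / 4000 = 500

500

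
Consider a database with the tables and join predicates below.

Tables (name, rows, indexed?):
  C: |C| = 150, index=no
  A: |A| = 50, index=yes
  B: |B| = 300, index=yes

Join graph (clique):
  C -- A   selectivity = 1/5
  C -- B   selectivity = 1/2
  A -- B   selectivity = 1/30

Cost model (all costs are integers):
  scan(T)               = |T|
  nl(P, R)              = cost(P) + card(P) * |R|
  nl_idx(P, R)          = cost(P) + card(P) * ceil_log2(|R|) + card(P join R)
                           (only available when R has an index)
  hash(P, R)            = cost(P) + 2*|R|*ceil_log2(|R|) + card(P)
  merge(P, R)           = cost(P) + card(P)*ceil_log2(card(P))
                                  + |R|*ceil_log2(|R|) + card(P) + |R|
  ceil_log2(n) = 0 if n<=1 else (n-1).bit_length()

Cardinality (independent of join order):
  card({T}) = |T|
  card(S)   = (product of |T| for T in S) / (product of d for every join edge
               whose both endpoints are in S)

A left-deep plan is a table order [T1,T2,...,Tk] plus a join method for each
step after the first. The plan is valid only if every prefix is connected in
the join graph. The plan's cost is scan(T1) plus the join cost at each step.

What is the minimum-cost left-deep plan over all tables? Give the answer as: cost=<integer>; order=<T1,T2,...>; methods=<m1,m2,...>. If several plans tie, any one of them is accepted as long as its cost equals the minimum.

cost=3900; order=A,B,C; methods=nl_idx,hash

Selinger DP (subsets sized 1..n):
  {C}: scan cost=150, card=150
  {A}: scan cost=50, card=50
  {B}: scan cost=300, card=300
  {AC}: card=1500; try (A,hash)→900, (C,merge)→1750, (A,merge)→1850, (C,hash)→2500, (A,nl_idx)→2550, (C,nl)→7550 …(+1); best=900 via (A,hash)
  {BC}: card=22500; try (C,hash)→3000, (B,merge)→4500, (C,merge)→4650, (B,hash)→5700, (B,nl_idx)→24000, (B,nl)→45150 …(+1); best=3000 via (C,hash)
  {AB}: card=500; try (B,nl_idx)→1000, (A,hash)→1200, (A,nl_idx)→2600, (B,merge)→3400, (A,merge)→3650, (B,hash)→5500 …(+2); best=1000 via (B,nl_idx)
  {ABC}: card=7500; try (C,hash)→3900, (C,merge)→7350, (B,hash)→7800, (B,merge)→21900, (B,nl_idx)→21900, (A,hash)→26100 …(+5); best=3900 via (C,hash)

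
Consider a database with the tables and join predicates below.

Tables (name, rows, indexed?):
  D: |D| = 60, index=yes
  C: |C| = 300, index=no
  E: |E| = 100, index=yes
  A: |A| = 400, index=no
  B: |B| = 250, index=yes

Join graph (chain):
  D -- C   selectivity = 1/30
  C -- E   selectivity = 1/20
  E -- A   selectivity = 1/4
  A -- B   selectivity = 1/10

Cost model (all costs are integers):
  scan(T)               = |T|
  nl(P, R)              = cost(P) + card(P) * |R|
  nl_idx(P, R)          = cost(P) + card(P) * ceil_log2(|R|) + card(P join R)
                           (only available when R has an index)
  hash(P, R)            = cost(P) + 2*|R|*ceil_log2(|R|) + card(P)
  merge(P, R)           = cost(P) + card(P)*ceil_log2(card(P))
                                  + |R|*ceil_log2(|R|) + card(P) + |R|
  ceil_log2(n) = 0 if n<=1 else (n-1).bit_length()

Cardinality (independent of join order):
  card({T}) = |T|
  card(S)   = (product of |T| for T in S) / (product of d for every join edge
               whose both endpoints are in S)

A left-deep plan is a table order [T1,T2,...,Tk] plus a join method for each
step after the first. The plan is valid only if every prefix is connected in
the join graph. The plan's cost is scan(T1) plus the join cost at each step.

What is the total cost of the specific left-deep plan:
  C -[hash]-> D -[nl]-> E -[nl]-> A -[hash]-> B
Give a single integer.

step 1: scan C: cost=300, card=300
step 2: join D via hash
    card(P join D) = 300*60/(30) = 600
    cost = 300 + 2*60*6 + 300 = 1320
step 3: join E via nl
    card(P join E) = 600*100/(20) = 3000
    cost = 1320 + 600*100 = 61320
step 4: join A via nl
    card(P join A) = 3000*400/(4) = 300000
    cost = 61320 + 3000*400 = 1261320
step 5: join B via hash
    card(P join B) = 300000*250/(10) = 7500000
    cost = 1261320 + 2*250*8 + 300000 = 1565320

1565320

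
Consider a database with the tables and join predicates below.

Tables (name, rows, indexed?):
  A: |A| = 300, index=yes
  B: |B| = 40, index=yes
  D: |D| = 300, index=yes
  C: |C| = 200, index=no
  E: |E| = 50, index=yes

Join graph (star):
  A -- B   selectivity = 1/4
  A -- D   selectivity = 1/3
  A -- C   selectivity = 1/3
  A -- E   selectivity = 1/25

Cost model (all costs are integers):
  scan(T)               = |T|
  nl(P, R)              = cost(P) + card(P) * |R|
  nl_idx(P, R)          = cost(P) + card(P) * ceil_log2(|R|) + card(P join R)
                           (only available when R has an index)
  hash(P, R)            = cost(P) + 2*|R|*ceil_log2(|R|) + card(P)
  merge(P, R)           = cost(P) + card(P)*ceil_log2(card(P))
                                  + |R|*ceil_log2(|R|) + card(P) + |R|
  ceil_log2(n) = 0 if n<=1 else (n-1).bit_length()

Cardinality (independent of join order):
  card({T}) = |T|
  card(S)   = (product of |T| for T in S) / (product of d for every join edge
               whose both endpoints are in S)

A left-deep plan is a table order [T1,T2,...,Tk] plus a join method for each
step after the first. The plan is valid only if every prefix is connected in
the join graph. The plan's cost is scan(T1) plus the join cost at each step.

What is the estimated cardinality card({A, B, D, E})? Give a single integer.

Tables in S: A(300), B(40), D(300), E(50)
Edges inside S: A-B(d=4), A-D(d=3), A-E(d=25)
numerator = 300 * 40 * 300 * 50 = 180000000
denominator = 4 * 3 * 25 = 300
card(S) = 180000000 / 300 = 600000

600000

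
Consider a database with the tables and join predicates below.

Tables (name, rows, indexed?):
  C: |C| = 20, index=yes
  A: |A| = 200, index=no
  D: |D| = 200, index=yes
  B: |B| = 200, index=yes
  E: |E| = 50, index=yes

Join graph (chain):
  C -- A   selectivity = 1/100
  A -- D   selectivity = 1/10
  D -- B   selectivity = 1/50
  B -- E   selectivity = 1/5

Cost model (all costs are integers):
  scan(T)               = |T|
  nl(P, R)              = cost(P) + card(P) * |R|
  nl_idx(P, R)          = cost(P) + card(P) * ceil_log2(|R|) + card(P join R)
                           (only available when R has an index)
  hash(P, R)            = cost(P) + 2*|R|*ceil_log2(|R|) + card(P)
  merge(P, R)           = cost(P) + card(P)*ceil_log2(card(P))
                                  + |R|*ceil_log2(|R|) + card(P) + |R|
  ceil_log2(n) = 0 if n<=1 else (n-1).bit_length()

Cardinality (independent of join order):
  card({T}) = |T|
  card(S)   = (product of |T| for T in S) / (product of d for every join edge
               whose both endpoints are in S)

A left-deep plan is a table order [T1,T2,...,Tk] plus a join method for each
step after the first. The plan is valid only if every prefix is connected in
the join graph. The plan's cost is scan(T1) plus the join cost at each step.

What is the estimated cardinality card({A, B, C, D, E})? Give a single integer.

32000

Tables in S: A(200), B(200), C(20), D(200), E(50)
Edges inside S: C-A(d=100), A-D(d=10), D-B(d=50), B-E(d=5)
numerator = 200 * 200 * 20 * 200 * 50 = 8000000000
denominator = 100 * 10 * 50 * 5 = 250000
card(S) = 8000000000 / 250000 = 32000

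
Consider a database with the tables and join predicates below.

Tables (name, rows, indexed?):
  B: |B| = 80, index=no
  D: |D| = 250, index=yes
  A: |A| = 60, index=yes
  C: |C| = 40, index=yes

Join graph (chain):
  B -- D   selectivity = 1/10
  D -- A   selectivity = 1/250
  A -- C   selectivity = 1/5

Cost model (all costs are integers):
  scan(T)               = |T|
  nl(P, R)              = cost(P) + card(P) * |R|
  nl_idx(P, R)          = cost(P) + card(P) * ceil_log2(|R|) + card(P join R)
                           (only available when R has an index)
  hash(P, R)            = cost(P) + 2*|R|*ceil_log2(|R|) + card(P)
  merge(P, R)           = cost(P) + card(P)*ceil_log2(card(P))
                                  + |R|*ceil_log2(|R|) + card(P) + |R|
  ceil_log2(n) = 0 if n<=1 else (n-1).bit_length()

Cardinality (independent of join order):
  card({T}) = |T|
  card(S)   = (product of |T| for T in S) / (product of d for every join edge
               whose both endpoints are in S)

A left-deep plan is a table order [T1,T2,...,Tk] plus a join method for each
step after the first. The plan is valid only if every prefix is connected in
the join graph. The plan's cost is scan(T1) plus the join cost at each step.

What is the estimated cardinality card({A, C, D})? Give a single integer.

480

Tables in S: A(60), C(40), D(250)
Edges inside S: D-A(d=250), A-C(d=5)
numerator = 60 * 40 * 250 = 600000
denominator = 250 * 5 = 1250
card(S) = 600000 / 1250 = 480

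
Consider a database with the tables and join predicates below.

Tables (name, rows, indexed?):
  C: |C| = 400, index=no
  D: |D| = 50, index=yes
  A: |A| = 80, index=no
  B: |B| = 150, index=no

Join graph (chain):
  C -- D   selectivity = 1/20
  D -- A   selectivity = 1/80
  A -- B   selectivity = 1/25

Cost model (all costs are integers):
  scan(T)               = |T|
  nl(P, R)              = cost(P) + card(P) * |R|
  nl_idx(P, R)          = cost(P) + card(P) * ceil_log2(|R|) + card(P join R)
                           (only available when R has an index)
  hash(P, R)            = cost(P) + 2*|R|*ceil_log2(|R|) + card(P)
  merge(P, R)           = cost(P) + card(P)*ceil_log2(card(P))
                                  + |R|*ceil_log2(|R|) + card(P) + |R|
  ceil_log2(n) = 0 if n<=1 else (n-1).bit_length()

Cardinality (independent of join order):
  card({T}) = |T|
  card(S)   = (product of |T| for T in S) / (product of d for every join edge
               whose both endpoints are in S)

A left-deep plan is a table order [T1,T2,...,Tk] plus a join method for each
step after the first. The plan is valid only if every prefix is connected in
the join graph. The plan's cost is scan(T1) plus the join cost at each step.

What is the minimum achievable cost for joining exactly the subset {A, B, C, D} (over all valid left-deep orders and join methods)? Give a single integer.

6920

Selinger DP over subsets of {A,B,C,D}:
  {C}: scan cost=400, card=400
  {D}: scan cost=50, card=50
  {A}: scan cost=80, card=80
  {B}: scan cost=150, card=150
  {CD}: card=1000; try (D,hash)→1400, (D,nl_idx)→3800, (C,merge)→4400, (D,merge)→4750, (C,hash)→7300, (C,nl)→20050 …(+1); best=1400 via (D,hash)
  {AD}: card=50; try (D,nl_idx)→610, (D,hash)→760, (A,merge)→1040, (D,merge)→1070, (A,hash)→1220, (A,nl)→4050 …(+1); best=610 via (D,nl_idx)
  {AB}: card=480; try (A,hash)→1420, (B,merge)→2070, (A,merge)→2140, (B,hash)→2560, (B,nl)→12080, (A,nl)→12150; best=1420 via (A,hash)
  {ACD}: card=1000; try (A,hash)→3520, (C,merge)→4960, (C,hash)→7860, (A,merge)→13040, (C,nl)→20610, (A,nl)→81400; best=3520 via (A,hash)
  {ABD}: card=300; try (B,merge)→2310, (D,hash)→2500, (B,hash)→3060, (D,nl_idx)→4600, (D,merge)→6570, (B,nl)→8110 …(+1); best=2310 via (B,merge)
  {ABCD}: card=6000; try (B,hash)→6920, (C,merge)→9310, (C,hash)→9810, (B,merge)→15870, (C,nl)→122310, (B,nl)→153520; best=6920 via (B,hash)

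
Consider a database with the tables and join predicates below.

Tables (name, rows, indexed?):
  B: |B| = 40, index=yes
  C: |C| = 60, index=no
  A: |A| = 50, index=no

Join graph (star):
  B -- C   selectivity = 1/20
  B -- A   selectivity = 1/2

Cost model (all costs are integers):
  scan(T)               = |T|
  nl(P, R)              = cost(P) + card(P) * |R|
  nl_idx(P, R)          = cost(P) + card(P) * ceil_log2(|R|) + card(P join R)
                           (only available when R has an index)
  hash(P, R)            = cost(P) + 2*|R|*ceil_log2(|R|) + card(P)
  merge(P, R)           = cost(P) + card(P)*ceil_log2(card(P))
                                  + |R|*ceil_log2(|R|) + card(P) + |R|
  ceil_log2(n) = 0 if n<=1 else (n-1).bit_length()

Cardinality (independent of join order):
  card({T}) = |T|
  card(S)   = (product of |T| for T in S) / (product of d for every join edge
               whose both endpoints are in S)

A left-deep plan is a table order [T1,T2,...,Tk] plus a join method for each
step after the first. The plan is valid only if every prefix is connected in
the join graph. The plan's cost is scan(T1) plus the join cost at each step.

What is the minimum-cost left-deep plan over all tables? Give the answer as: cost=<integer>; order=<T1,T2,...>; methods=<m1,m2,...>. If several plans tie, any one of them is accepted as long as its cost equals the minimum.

Selinger DP (subsets sized 1..n):
  {B}: scan cost=40, card=40
  {C}: scan cost=60, card=60
  {A}: scan cost=50, card=50
  {BC}: card=120; try (B,nl_idx)→540, (B,hash)→600, (C,merge)→740, (B,merge)→760, (C,hash)→800, (C,nl)→2440 …(+1); best=540 via (B,nl_idx)
  {AB}: card=1000; try (B,hash)→580, (A,merge)→670, (B,merge)→680, (A,hash)→680, (B,nl_idx)→1350, (A,nl)→2040 …(+1); best=580 via (B,hash)
  {ABC}: card=3000; try (A,hash)→1260, (A,merge)→1850, (C,hash)→2300, (A,nl)→6540, (C,merge)→12000, (C,nl)→60580; best=1260 via (A,hash)

cost=1260; order=C,B,A; methods=nl_idx,hash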